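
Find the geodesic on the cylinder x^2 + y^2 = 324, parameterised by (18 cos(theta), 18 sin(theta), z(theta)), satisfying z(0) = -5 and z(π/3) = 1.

Parameterise the cylinder of radius R = 18 as
    r(θ) = (18 cos θ, 18 sin θ, z(θ)).
The arc-length element is
    ds = sqrt(324 + (dz/dθ)^2) dθ,
so the Lagrangian is L = sqrt(324 + z'^2).
L depends on z' only, not on z or θ, so ∂L/∂z = 0 and
    ∂L/∂z' = z' / sqrt(324 + z'^2).
The Euler-Lagrange equation gives
    d/dθ( z' / sqrt(324 + z'^2) ) = 0,
so z' is constant. Integrating once:
    z(θ) = a θ + b,
a helix on the cylinder (a straight line when the cylinder is unrolled). The constants a, b are determined by the endpoint conditions.
With endpoint conditions z(0) = -5 and z(π/3) = 1: from z(0) = b we get b = -5, and a·π/3 + -5 = 1 gives a = 18/π, so
    z(θ) = (18/π) θ − 5.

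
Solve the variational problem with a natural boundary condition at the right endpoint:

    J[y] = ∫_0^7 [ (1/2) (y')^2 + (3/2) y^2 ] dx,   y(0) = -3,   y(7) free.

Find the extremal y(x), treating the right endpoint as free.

The Lagrangian L = (1/2) (y')^2 + (3/2) y^2 gives
    ∂L/∂y = 3 y,   ∂L/∂y' = y'.
Euler-Lagrange: y'' − 3 y = 0.
With k = sqrt(3), the general solution is
    y(x) = A cosh(sqrt(3) x) + B sinh(sqrt(3) x).
Fixed left endpoint y(0) = -3 ⇒ A = -3.
The right endpoint x = 7 is free, so the natural (transversality) condition is ∂L/∂y' |_{x=7} = 0, i.e. y'(7) = 0.
Compute y'(x) = A k sinh(k x) + B k cosh(k x), so
    y'(7) = A k sinh(k·7) + B k cosh(k·7) = 0
    ⇒ B = −A tanh(k·7) = 3 tanh(sqrt(3)·7).
Therefore the extremal is
    y(x) = −3 cosh(sqrt(3) x) + 3 tanh(sqrt(3)·7) sinh(sqrt(3) x).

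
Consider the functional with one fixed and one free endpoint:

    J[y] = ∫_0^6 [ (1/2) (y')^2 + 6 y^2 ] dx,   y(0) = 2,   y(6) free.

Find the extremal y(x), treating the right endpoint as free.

The Lagrangian L = (1/2) (y')^2 + 6 y^2 gives
    ∂L/∂y = 12 y,   ∂L/∂y' = y'.
Euler-Lagrange: y'' − 12 y = 0.
With k = sqrt(12), the general solution is
    y(x) = A cosh(sqrt(12) x) + B sinh(sqrt(12) x).
Fixed left endpoint y(0) = 2 ⇒ A = 2.
The right endpoint x = 6 is free, so the natural (transversality) condition is ∂L/∂y' |_{x=6} = 0, i.e. y'(6) = 0.
Compute y'(x) = A k sinh(k x) + B k cosh(k x), so
    y'(6) = A k sinh(k·6) + B k cosh(k·6) = 0
    ⇒ B = −A tanh(k·6) = − 2 tanh(sqrt(12)·6).
Therefore the extremal is
    y(x) = 2 cosh(sqrt(12) x) − 2 tanh(sqrt(12)·6) sinh(sqrt(12) x).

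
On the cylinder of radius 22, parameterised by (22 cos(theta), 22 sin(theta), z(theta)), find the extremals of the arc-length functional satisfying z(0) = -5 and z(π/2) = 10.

Parameterise the cylinder of radius R = 22 as
    r(θ) = (22 cos θ, 22 sin θ, z(θ)).
The arc-length element is
    ds = sqrt(484 + (dz/dθ)^2) dθ,
so the Lagrangian is L = sqrt(484 + z'^2).
L depends on z' only, not on z or θ, so ∂L/∂z = 0 and
    ∂L/∂z' = z' / sqrt(484 + z'^2).
The Euler-Lagrange equation gives
    d/dθ( z' / sqrt(484 + z'^2) ) = 0,
so z' is constant. Integrating once:
    z(θ) = a θ + b,
a helix on the cylinder (a straight line when the cylinder is unrolled). The constants a, b are determined by the endpoint conditions.
With endpoint conditions z(0) = -5 and z(π/2) = 10: from z(0) = b we get b = -5, and a·π/2 + -5 = 10 gives a = 30/π, so
    z(θ) = (30/π) θ − 5.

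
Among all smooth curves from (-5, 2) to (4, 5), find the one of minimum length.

Arc-length functional: J[y] = ∫ sqrt(1 + (y')^2) dx.
Lagrangian L = sqrt(1 + (y')^2) has no explicit y dependence, so ∂L/∂y = 0 and the Euler-Lagrange equation gives
    d/dx( y' / sqrt(1 + (y')^2) ) = 0  ⇒  y' / sqrt(1 + (y')^2) = const.
Hence y' is constant, so y(x) is affine.
Fitting the endpoints (-5, 2) and (4, 5):
    slope m = (5 − 2) / (4 − (-5)) = 1/3,
    intercept c = 2 − m·(-5) = 11/3.
Extremal: y(x) = (1/3) x + 11/3.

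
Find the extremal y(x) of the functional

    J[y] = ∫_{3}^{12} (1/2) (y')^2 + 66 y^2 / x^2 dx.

The Lagrangian is L = (1/2) (y')^2 + 66 y^2 / x^2.
Compute ∂L/∂y = 132y/x^2, ∂L/∂y' = y'.
The Euler-Lagrange equation d/dx(∂L/∂y') − ∂L/∂y = 0 reduces to
    y'' − 132/x^2 · y = 0  (x > 0).
Its general solution is
    y(x) = A x^12 + B x^(-11),
with A, B fixed by the endpoint conditions.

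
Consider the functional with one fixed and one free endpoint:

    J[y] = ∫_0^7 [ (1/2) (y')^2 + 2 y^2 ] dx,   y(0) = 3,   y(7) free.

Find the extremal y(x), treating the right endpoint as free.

The Lagrangian L = (1/2) (y')^2 + 2 y^2 gives
    ∂L/∂y = 4 y,   ∂L/∂y' = y'.
Euler-Lagrange: y'' − 4 y = 0.
With k = 2, the general solution is
    y(x) = A cosh(2 x) + B sinh(2 x).
Fixed left endpoint y(0) = 3 ⇒ A = 3.
The right endpoint x = 7 is free, so the natural (transversality) condition is ∂L/∂y' |_{x=7} = 0, i.e. y'(7) = 0.
Compute y'(x) = A k sinh(k x) + B k cosh(k x), so
    y'(7) = A k sinh(k·7) + B k cosh(k·7) = 0
    ⇒ B = −A tanh(k·7) = − 3 tanh(2·7).
Therefore the extremal is
    y(x) = 3 cosh(2 x) − 3 tanh(2·7) sinh(2 x).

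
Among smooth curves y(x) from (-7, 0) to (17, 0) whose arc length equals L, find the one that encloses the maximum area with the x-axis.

Set up the augmented Lagrangian using a multiplier λ for the length constraint:
    F(y, y') = y − λ sqrt(1 + y'^2).
F has no explicit x dependence, so the Beltrami identity yields a first integral
    F − y' ∂F/∂y' = C.
Compute ∂F/∂y' = −λ y' / sqrt(1 + y'^2). Then
    y − λ sqrt(1 + y'^2) + λ y'^2 / sqrt(1 + y'^2) = C
    ⇒  y − λ / sqrt(1 + y'^2) = C.
Solving for y' and integrating gives
    (x − a)^2 + (y − b)^2 = λ^2,
a circular arc of radius λ. The constants a, b are determined by the endpoint conditions y(-7) = y(17) = 0, and λ is fixed implicitly by the length constraint
    ∫_{-7}^{17} sqrt(1 + y'^2) dx = L.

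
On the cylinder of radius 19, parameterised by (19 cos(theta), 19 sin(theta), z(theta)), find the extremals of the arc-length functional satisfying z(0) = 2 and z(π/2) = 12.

Parameterise the cylinder of radius R = 19 as
    r(θ) = (19 cos θ, 19 sin θ, z(θ)).
The arc-length element is
    ds = sqrt(361 + (dz/dθ)^2) dθ,
so the Lagrangian is L = sqrt(361 + z'^2).
L depends on z' only, not on z or θ, so ∂L/∂z = 0 and
    ∂L/∂z' = z' / sqrt(361 + z'^2).
The Euler-Lagrange equation gives
    d/dθ( z' / sqrt(361 + z'^2) ) = 0,
so z' is constant. Integrating once:
    z(θ) = a θ + b,
a helix on the cylinder (a straight line when the cylinder is unrolled). The constants a, b are determined by the endpoint conditions.
With endpoint conditions z(0) = 2 and z(π/2) = 12: from z(0) = b we get b = 2, and a·π/2 + 2 = 12 gives a = 20/π, so
    z(θ) = (20/π) θ + 2.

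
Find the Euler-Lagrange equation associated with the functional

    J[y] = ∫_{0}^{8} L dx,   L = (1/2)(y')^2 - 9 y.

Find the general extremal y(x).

The Lagrangian is L = (1/2)(y')^2 - 9 y.
∂L/∂y = -9.
∂L/∂y' = y'.
The Euler-Lagrange equation d/dx(∂L/∂y') − ∂L/∂y = 0 becomes:
    y'' + 9 = 0
General solution: y(x) = -(9/2) x^2 + A x + B, where A and B are arbitrary constants fixed by the endpoint conditions.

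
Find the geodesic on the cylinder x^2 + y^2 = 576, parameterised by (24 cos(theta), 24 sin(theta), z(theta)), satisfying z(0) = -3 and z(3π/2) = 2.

Parameterise the cylinder of radius R = 24 as
    r(θ) = (24 cos θ, 24 sin θ, z(θ)).
The arc-length element is
    ds = sqrt(576 + (dz/dθ)^2) dθ,
so the Lagrangian is L = sqrt(576 + z'^2).
L depends on z' only, not on z or θ, so ∂L/∂z = 0 and
    ∂L/∂z' = z' / sqrt(576 + z'^2).
The Euler-Lagrange equation gives
    d/dθ( z' / sqrt(576 + z'^2) ) = 0,
so z' is constant. Integrating once:
    z(θ) = a θ + b,
a helix on the cylinder (a straight line when the cylinder is unrolled). The constants a, b are determined by the endpoint conditions.
With endpoint conditions z(0) = -3 and z(3π/2) = 2: from z(0) = b we get b = -3, and a·3π/2 + -3 = 2 gives a = 10/(3π), so
    z(θ) = (10/(3π)) θ − 3.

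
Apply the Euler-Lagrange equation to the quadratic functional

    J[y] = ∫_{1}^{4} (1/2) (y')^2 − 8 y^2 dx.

The Lagrangian is L = (1/2) (y')^2 − 8 y^2.
Compute ∂L/∂y = -16y, ∂L/∂y' = y'.
The Euler-Lagrange equation d/dx(∂L/∂y') − ∂L/∂y = 0 reduces to
    y'' + 16 y = 0.
Its general solution is
    y(x) = A sin(4x) + B cos(4x),
with A, B fixed by the endpoint conditions.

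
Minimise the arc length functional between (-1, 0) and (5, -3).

Arc-length functional: J[y] = ∫ sqrt(1 + (y')^2) dx.
Lagrangian L = sqrt(1 + (y')^2) has no explicit y dependence, so ∂L/∂y = 0 and the Euler-Lagrange equation gives
    d/dx( y' / sqrt(1 + (y')^2) ) = 0  ⇒  y' / sqrt(1 + (y')^2) = const.
Hence y' is constant, so y(x) is affine.
Fitting the endpoints (-1, 0) and (5, -3):
    slope m = ((-3) − 0) / (5 − (-1)) = -1/2,
    intercept c = 0 − m·(-1) = -1/2.
Extremal: y(x) = (-1/2) x - 1/2.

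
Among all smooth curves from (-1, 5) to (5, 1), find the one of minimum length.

Arc-length functional: J[y] = ∫ sqrt(1 + (y')^2) dx.
Lagrangian L = sqrt(1 + (y')^2) has no explicit y dependence, so ∂L/∂y = 0 and the Euler-Lagrange equation gives
    d/dx( y' / sqrt(1 + (y')^2) ) = 0  ⇒  y' / sqrt(1 + (y')^2) = const.
Hence y' is constant, so y(x) is affine.
Fitting the endpoints (-1, 5) and (5, 1):
    slope m = (1 − 5) / (5 − (-1)) = -2/3,
    intercept c = 5 − m·(-1) = 13/3.
Extremal: y(x) = (-2/3) x + 13/3.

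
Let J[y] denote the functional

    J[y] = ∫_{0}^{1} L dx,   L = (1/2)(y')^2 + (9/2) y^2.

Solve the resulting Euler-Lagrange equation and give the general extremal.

The Lagrangian is L = (1/2)(y')^2 + (9/2) y^2.
∂L/∂y = 9y.
∂L/∂y' = y'.
The Euler-Lagrange equation d/dx(∂L/∂y') − ∂L/∂y = 0 becomes:
    y'' - 9 y = 0
General solution: y(x) = A e^(3x) + B e^(-3x), where A and B are arbitrary constants fixed by the endpoint conditions.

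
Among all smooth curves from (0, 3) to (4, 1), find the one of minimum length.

Arc-length functional: J[y] = ∫ sqrt(1 + (y')^2) dx.
Lagrangian L = sqrt(1 + (y')^2) has no explicit y dependence, so ∂L/∂y = 0 and the Euler-Lagrange equation gives
    d/dx( y' / sqrt(1 + (y')^2) ) = 0  ⇒  y' / sqrt(1 + (y')^2) = const.
Hence y' is constant, so y(x) is affine.
Fitting the endpoints (0, 3) and (4, 1):
    slope m = (1 − 3) / (4 − 0) = -1/2,
    intercept c = 3 − m·0 = 3.
Extremal: y(x) = (-1/2) x + 3.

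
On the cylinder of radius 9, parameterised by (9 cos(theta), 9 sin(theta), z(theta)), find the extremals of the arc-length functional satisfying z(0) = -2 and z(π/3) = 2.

Parameterise the cylinder of radius R = 9 as
    r(θ) = (9 cos θ, 9 sin θ, z(θ)).
The arc-length element is
    ds = sqrt(81 + (dz/dθ)^2) dθ,
so the Lagrangian is L = sqrt(81 + z'^2).
L depends on z' only, not on z or θ, so ∂L/∂z = 0 and
    ∂L/∂z' = z' / sqrt(81 + z'^2).
The Euler-Lagrange equation gives
    d/dθ( z' / sqrt(81 + z'^2) ) = 0,
so z' is constant. Integrating once:
    z(θ) = a θ + b,
a helix on the cylinder (a straight line when the cylinder is unrolled). The constants a, b are determined by the endpoint conditions.
With endpoint conditions z(0) = -2 and z(π/3) = 2: from z(0) = b we get b = -2, and a·π/3 + -2 = 2 gives a = 12/π, so
    z(θ) = (12/π) θ − 2.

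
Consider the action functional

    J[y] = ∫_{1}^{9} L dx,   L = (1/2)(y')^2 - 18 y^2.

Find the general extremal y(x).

The Lagrangian is L = (1/2)(y')^2 - 18 y^2.
∂L/∂y = -36y.
∂L/∂y' = y'.
The Euler-Lagrange equation d/dx(∂L/∂y') − ∂L/∂y = 0 becomes:
    y'' + 36 y = 0
General solution: y(x) = A sin(6x) + B cos(6x), where A and B are arbitrary constants fixed by the endpoint conditions.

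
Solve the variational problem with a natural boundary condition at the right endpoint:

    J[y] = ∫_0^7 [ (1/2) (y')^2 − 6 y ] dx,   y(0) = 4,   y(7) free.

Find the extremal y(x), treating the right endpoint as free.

The Lagrangian L = (1/2) (y')^2 − 6 y gives
    ∂L/∂y = −6,   ∂L/∂y' = y'.
Euler-Lagrange: d/dx(y') − (−6) = 0, i.e. y'' + 6 = 0, so
    y(x) = −(6/2) x^2 + C1 x + C2.
Fixed left endpoint y(0) = 4 ⇒ C2 = 4.
The right endpoint x = 7 is free, so the natural (transversality) condition is ∂L/∂y' |_{x=7} = 0, i.e. y'(7) = 0.
Compute y'(x) = −6 x + C1, so y'(7) = −42 + C1 = 0 ⇒ C1 = 42.
Therefore the extremal is
    y(x) = −3 x^2 + 42 x + 4.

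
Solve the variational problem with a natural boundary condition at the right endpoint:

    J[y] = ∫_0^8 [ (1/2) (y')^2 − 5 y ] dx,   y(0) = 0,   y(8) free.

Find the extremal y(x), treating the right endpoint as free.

The Lagrangian L = (1/2) (y')^2 − 5 y gives
    ∂L/∂y = −5,   ∂L/∂y' = y'.
Euler-Lagrange: d/dx(y') − (−5) = 0, i.e. y'' + 5 = 0, so
    y(x) = −(5/2) x^2 + C1 x + C2.
Fixed left endpoint y(0) = 0 ⇒ C2 = 0.
The right endpoint x = 8 is free, so the natural (transversality) condition is ∂L/∂y' |_{x=8} = 0, i.e. y'(8) = 0.
Compute y'(x) = −5 x + C1, so y'(8) = −40 + C1 = 0 ⇒ C1 = 40.
Therefore the extremal is
    y(x) = −(5/2) x^2 + 40 x.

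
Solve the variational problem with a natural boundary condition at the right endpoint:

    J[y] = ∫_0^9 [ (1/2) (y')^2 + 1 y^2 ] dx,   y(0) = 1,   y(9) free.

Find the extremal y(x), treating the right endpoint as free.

The Lagrangian L = (1/2) (y')^2 + 1 y^2 gives
    ∂L/∂y = 2 y,   ∂L/∂y' = y'.
Euler-Lagrange: y'' − 2 y = 0.
With k = sqrt(2), the general solution is
    y(x) = A cosh(sqrt(2) x) + B sinh(sqrt(2) x).
Fixed left endpoint y(0) = 1 ⇒ A = 1.
The right endpoint x = 9 is free, so the natural (transversality) condition is ∂L/∂y' |_{x=9} = 0, i.e. y'(9) = 0.
Compute y'(x) = A k sinh(k x) + B k cosh(k x), so
    y'(9) = A k sinh(k·9) + B k cosh(k·9) = 0
    ⇒ B = −A tanh(k·9) = − tanh(sqrt(2)·9).
Therefore the extremal is
    y(x) = cosh(sqrt(2) x) − tanh(sqrt(2)·9) sinh(sqrt(2) x).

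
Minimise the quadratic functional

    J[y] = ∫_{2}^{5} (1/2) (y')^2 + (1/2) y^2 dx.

The Lagrangian is L = (1/2) (y')^2 + (1/2) y^2.
Compute ∂L/∂y = y, ∂L/∂y' = y'.
The Euler-Lagrange equation d/dx(∂L/∂y') − ∂L/∂y = 0 reduces to
    y'' − y = 0.
Its general solution is
    y(x) = A e^x + B e^(−x),
with A, B fixed by the endpoint conditions.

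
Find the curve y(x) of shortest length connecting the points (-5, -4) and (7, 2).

Arc-length functional: J[y] = ∫ sqrt(1 + (y')^2) dx.
Lagrangian L = sqrt(1 + (y')^2) has no explicit y dependence, so ∂L/∂y = 0 and the Euler-Lagrange equation gives
    d/dx( y' / sqrt(1 + (y')^2) ) = 0  ⇒  y' / sqrt(1 + (y')^2) = const.
Hence y' is constant, so y(x) is affine.
Fitting the endpoints (-5, -4) and (7, 2):
    slope m = (2 − (-4)) / (7 − (-5)) = 1/2,
    intercept c = (-4) − m·(-5) = -3/2.
Extremal: y(x) = (1/2) x - 3/2.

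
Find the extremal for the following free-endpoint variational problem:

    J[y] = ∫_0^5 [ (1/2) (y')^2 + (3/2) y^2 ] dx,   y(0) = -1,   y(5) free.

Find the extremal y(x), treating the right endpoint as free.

The Lagrangian L = (1/2) (y')^2 + (3/2) y^2 gives
    ∂L/∂y = 3 y,   ∂L/∂y' = y'.
Euler-Lagrange: y'' − 3 y = 0.
With k = sqrt(3), the general solution is
    y(x) = A cosh(sqrt(3) x) + B sinh(sqrt(3) x).
Fixed left endpoint y(0) = -1 ⇒ A = -1.
The right endpoint x = 5 is free, so the natural (transversality) condition is ∂L/∂y' |_{x=5} = 0, i.e. y'(5) = 0.
Compute y'(x) = A k sinh(k x) + B k cosh(k x), so
    y'(5) = A k sinh(k·5) + B k cosh(k·5) = 0
    ⇒ B = −A tanh(k·5) = tanh(sqrt(3)·5).
Therefore the extremal is
    y(x) = −cosh(sqrt(3) x) + tanh(sqrt(3)·5) sinh(sqrt(3) x).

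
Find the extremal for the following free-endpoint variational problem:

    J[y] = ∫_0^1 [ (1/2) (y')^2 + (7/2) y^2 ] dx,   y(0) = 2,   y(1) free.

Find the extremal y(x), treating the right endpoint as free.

The Lagrangian L = (1/2) (y')^2 + (7/2) y^2 gives
    ∂L/∂y = 7 y,   ∂L/∂y' = y'.
Euler-Lagrange: y'' − 7 y = 0.
With k = sqrt(7), the general solution is
    y(x) = A cosh(sqrt(7) x) + B sinh(sqrt(7) x).
Fixed left endpoint y(0) = 2 ⇒ A = 2.
The right endpoint x = 1 is free, so the natural (transversality) condition is ∂L/∂y' |_{x=1} = 0, i.e. y'(1) = 0.
Compute y'(x) = A k sinh(k x) + B k cosh(k x), so
    y'(1) = A k sinh(k·1) + B k cosh(k·1) = 0
    ⇒ B = −A tanh(k·1) = − 2 tanh(sqrt(7)·1).
Therefore the extremal is
    y(x) = 2 cosh(sqrt(7) x) − 2 tanh(sqrt(7)·1) sinh(sqrt(7) x).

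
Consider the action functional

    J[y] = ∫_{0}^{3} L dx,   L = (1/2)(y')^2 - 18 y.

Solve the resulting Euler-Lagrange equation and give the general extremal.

The Lagrangian is L = (1/2)(y')^2 - 18 y.
∂L/∂y = -18.
∂L/∂y' = y'.
The Euler-Lagrange equation d/dx(∂L/∂y') − ∂L/∂y = 0 becomes:
    y'' + 18 = 0
General solution: y(x) = -9 x^2 + A x + B, where A and B are arbitrary constants fixed by the endpoint conditions.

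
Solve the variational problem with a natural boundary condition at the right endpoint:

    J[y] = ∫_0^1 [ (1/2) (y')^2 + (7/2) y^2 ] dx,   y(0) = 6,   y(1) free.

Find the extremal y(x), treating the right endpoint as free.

The Lagrangian L = (1/2) (y')^2 + (7/2) y^2 gives
    ∂L/∂y = 7 y,   ∂L/∂y' = y'.
Euler-Lagrange: y'' − 7 y = 0.
With k = sqrt(7), the general solution is
    y(x) = A cosh(sqrt(7) x) + B sinh(sqrt(7) x).
Fixed left endpoint y(0) = 6 ⇒ A = 6.
The right endpoint x = 1 is free, so the natural (transversality) condition is ∂L/∂y' |_{x=1} = 0, i.e. y'(1) = 0.
Compute y'(x) = A k sinh(k x) + B k cosh(k x), so
    y'(1) = A k sinh(k·1) + B k cosh(k·1) = 0
    ⇒ B = −A tanh(k·1) = − 6 tanh(sqrt(7)·1).
Therefore the extremal is
    y(x) = 6 cosh(sqrt(7) x) − 6 tanh(sqrt(7)·1) sinh(sqrt(7) x).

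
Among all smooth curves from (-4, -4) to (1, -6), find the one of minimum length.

Arc-length functional: J[y] = ∫ sqrt(1 + (y')^2) dx.
Lagrangian L = sqrt(1 + (y')^2) has no explicit y dependence, so ∂L/∂y = 0 and the Euler-Lagrange equation gives
    d/dx( y' / sqrt(1 + (y')^2) ) = 0  ⇒  y' / sqrt(1 + (y')^2) = const.
Hence y' is constant, so y(x) is affine.
Fitting the endpoints (-4, -4) and (1, -6):
    slope m = ((-6) − (-4)) / (1 − (-4)) = -2/5,
    intercept c = (-4) − m·(-4) = -28/5.
Extremal: y(x) = (-2/5) x - 28/5.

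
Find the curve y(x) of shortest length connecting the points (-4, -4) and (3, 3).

Arc-length functional: J[y] = ∫ sqrt(1 + (y')^2) dx.
Lagrangian L = sqrt(1 + (y')^2) has no explicit y dependence, so ∂L/∂y = 0 and the Euler-Lagrange equation gives
    d/dx( y' / sqrt(1 + (y')^2) ) = 0  ⇒  y' / sqrt(1 + (y')^2) = const.
Hence y' is constant, so y(x) is affine.
Fitting the endpoints (-4, -4) and (3, 3):
    slope m = (3 − (-4)) / (3 − (-4)) = 1,
    intercept c = (-4) − m·(-4) = 0.
Extremal: y(x) = x.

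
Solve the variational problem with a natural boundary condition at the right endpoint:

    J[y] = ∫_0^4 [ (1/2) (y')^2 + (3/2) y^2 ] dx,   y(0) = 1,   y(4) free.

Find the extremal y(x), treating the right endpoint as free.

The Lagrangian L = (1/2) (y')^2 + (3/2) y^2 gives
    ∂L/∂y = 3 y,   ∂L/∂y' = y'.
Euler-Lagrange: y'' − 3 y = 0.
With k = sqrt(3), the general solution is
    y(x) = A cosh(sqrt(3) x) + B sinh(sqrt(3) x).
Fixed left endpoint y(0) = 1 ⇒ A = 1.
The right endpoint x = 4 is free, so the natural (transversality) condition is ∂L/∂y' |_{x=4} = 0, i.e. y'(4) = 0.
Compute y'(x) = A k sinh(k x) + B k cosh(k x), so
    y'(4) = A k sinh(k·4) + B k cosh(k·4) = 0
    ⇒ B = −A tanh(k·4) = − tanh(sqrt(3)·4).
Therefore the extremal is
    y(x) = cosh(sqrt(3) x) − tanh(sqrt(3)·4) sinh(sqrt(3) x).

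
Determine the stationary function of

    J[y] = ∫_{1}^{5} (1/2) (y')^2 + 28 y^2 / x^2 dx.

The Lagrangian is L = (1/2) (y')^2 + 28 y^2 / x^2.
Compute ∂L/∂y = 56y/x^2, ∂L/∂y' = y'.
The Euler-Lagrange equation d/dx(∂L/∂y') − ∂L/∂y = 0 reduces to
    y'' − 56/x^2 · y = 0  (x > 0).
Its general solution is
    y(x) = A x^8 + B x^(-7),
with A, B fixed by the endpoint conditions.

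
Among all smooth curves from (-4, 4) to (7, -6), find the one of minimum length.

Arc-length functional: J[y] = ∫ sqrt(1 + (y')^2) dx.
Lagrangian L = sqrt(1 + (y')^2) has no explicit y dependence, so ∂L/∂y = 0 and the Euler-Lagrange equation gives
    d/dx( y' / sqrt(1 + (y')^2) ) = 0  ⇒  y' / sqrt(1 + (y')^2) = const.
Hence y' is constant, so y(x) is affine.
Fitting the endpoints (-4, 4) and (7, -6):
    slope m = ((-6) − 4) / (7 − (-4)) = -10/11,
    intercept c = 4 − m·(-4) = 4/11.
Extremal: y(x) = (-10/11) x + 4/11.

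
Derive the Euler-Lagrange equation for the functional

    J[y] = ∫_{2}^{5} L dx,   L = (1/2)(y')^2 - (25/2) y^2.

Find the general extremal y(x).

The Lagrangian is L = (1/2)(y')^2 - (25/2) y^2.
∂L/∂y = -25y.
∂L/∂y' = y'.
The Euler-Lagrange equation d/dx(∂L/∂y') − ∂L/∂y = 0 becomes:
    y'' + 25 y = 0
General solution: y(x) = A sin(5x) + B cos(5x), where A and B are arbitrary constants fixed by the endpoint conditions.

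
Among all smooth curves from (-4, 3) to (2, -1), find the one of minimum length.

Arc-length functional: J[y] = ∫ sqrt(1 + (y')^2) dx.
Lagrangian L = sqrt(1 + (y')^2) has no explicit y dependence, so ∂L/∂y = 0 and the Euler-Lagrange equation gives
    d/dx( y' / sqrt(1 + (y')^2) ) = 0  ⇒  y' / sqrt(1 + (y')^2) = const.
Hence y' is constant, so y(x) is affine.
Fitting the endpoints (-4, 3) and (2, -1):
    slope m = ((-1) − 3) / (2 − (-4)) = -2/3,
    intercept c = 3 − m·(-4) = 1/3.
Extremal: y(x) = (-2/3) x + 1/3.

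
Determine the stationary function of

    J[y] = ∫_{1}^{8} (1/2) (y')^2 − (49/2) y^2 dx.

The Lagrangian is L = (1/2) (y')^2 − (49/2) y^2.
Compute ∂L/∂y = -49y, ∂L/∂y' = y'.
The Euler-Lagrange equation d/dx(∂L/∂y') − ∂L/∂y = 0 reduces to
    y'' + 49 y = 0.
Its general solution is
    y(x) = A sin(7x) + B cos(7x),
with A, B fixed by the endpoint conditions.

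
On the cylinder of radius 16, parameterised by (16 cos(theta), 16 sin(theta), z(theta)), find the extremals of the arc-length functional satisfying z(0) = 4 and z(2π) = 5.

Parameterise the cylinder of radius R = 16 as
    r(θ) = (16 cos θ, 16 sin θ, z(θ)).
The arc-length element is
    ds = sqrt(256 + (dz/dθ)^2) dθ,
so the Lagrangian is L = sqrt(256 + z'^2).
L depends on z' only, not on z or θ, so ∂L/∂z = 0 and
    ∂L/∂z' = z' / sqrt(256 + z'^2).
The Euler-Lagrange equation gives
    d/dθ( z' / sqrt(256 + z'^2) ) = 0,
so z' is constant. Integrating once:
    z(θ) = a θ + b,
a helix on the cylinder (a straight line when the cylinder is unrolled). The constants a, b are determined by the endpoint conditions.
With endpoint conditions z(0) = 4 and z(2π) = 5: from z(0) = b we get b = 4, and a·2π + 4 = 5 gives a = 1/(2π), so
    z(θ) = (1/(2π)) θ + 4.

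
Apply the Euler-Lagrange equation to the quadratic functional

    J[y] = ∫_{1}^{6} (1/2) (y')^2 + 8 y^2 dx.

The Lagrangian is L = (1/2) (y')^2 + 8 y^2.
Compute ∂L/∂y = 16y, ∂L/∂y' = y'.
The Euler-Lagrange equation d/dx(∂L/∂y') − ∂L/∂y = 0 reduces to
    y'' − 16 y = 0.
Its general solution is
    y(x) = A e^(4x) + B e^(−4x),
with A, B fixed by the endpoint conditions.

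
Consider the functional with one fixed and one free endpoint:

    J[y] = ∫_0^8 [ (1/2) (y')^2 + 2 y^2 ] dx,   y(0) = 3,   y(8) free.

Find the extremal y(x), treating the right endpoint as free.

The Lagrangian L = (1/2) (y')^2 + 2 y^2 gives
    ∂L/∂y = 4 y,   ∂L/∂y' = y'.
Euler-Lagrange: y'' − 4 y = 0.
With k = 2, the general solution is
    y(x) = A cosh(2 x) + B sinh(2 x).
Fixed left endpoint y(0) = 3 ⇒ A = 3.
The right endpoint x = 8 is free, so the natural (transversality) condition is ∂L/∂y' |_{x=8} = 0, i.e. y'(8) = 0.
Compute y'(x) = A k sinh(k x) + B k cosh(k x), so
    y'(8) = A k sinh(k·8) + B k cosh(k·8) = 0
    ⇒ B = −A tanh(k·8) = − 3 tanh(2·8).
Therefore the extremal is
    y(x) = 3 cosh(2 x) − 3 tanh(2·8) sinh(2 x).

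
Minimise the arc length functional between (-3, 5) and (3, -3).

Arc-length functional: J[y] = ∫ sqrt(1 + (y')^2) dx.
Lagrangian L = sqrt(1 + (y')^2) has no explicit y dependence, so ∂L/∂y = 0 and the Euler-Lagrange equation gives
    d/dx( y' / sqrt(1 + (y')^2) ) = 0  ⇒  y' / sqrt(1 + (y')^2) = const.
Hence y' is constant, so y(x) is affine.
Fitting the endpoints (-3, 5) and (3, -3):
    slope m = ((-3) − 5) / (3 − (-3)) = -4/3,
    intercept c = 5 − m·(-3) = 1.
Extremal: y(x) = (-4/3) x + 1.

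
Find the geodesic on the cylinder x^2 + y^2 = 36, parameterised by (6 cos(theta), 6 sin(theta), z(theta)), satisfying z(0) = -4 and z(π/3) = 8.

Parameterise the cylinder of radius R = 6 as
    r(θ) = (6 cos θ, 6 sin θ, z(θ)).
The arc-length element is
    ds = sqrt(36 + (dz/dθ)^2) dθ,
so the Lagrangian is L = sqrt(36 + z'^2).
L depends on z' only, not on z or θ, so ∂L/∂z = 0 and
    ∂L/∂z' = z' / sqrt(36 + z'^2).
The Euler-Lagrange equation gives
    d/dθ( z' / sqrt(36 + z'^2) ) = 0,
so z' is constant. Integrating once:
    z(θ) = a θ + b,
a helix on the cylinder (a straight line when the cylinder is unrolled). The constants a, b are determined by the endpoint conditions.
With endpoint conditions z(0) = -4 and z(π/3) = 8: from z(0) = b we get b = -4, and a·π/3 + -4 = 8 gives a = 36/π, so
    z(θ) = (36/π) θ − 4.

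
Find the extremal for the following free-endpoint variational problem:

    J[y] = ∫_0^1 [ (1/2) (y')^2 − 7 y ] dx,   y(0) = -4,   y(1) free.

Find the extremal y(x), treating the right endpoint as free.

The Lagrangian L = (1/2) (y')^2 − 7 y gives
    ∂L/∂y = −7,   ∂L/∂y' = y'.
Euler-Lagrange: d/dx(y') − (−7) = 0, i.e. y'' + 7 = 0, so
    y(x) = −(7/2) x^2 + C1 x + C2.
Fixed left endpoint y(0) = -4 ⇒ C2 = -4.
The right endpoint x = 1 is free, so the natural (transversality) condition is ∂L/∂y' |_{x=1} = 0, i.e. y'(1) = 0.
Compute y'(x) = −7 x + C1, so y'(1) = −7 + C1 = 0 ⇒ C1 = 7.
Therefore the extremal is
    y(x) = −(7/2) x^2 + 7 x − 4.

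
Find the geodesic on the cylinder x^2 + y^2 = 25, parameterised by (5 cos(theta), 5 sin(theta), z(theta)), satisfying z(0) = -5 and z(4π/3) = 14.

Parameterise the cylinder of radius R = 5 as
    r(θ) = (5 cos θ, 5 sin θ, z(θ)).
The arc-length element is
    ds = sqrt(25 + (dz/dθ)^2) dθ,
so the Lagrangian is L = sqrt(25 + z'^2).
L depends on z' only, not on z or θ, so ∂L/∂z = 0 and
    ∂L/∂z' = z' / sqrt(25 + z'^2).
The Euler-Lagrange equation gives
    d/dθ( z' / sqrt(25 + z'^2) ) = 0,
so z' is constant. Integrating once:
    z(θ) = a θ + b,
a helix on the cylinder (a straight line when the cylinder is unrolled). The constants a, b are determined by the endpoint conditions.
With endpoint conditions z(0) = -5 and z(4π/3) = 14: from z(0) = b we get b = -5, and a·4π/3 + -5 = 14 gives a = 57/(4π), so
    z(θ) = (57/(4π)) θ − 5.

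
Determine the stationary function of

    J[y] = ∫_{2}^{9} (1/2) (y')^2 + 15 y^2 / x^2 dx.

The Lagrangian is L = (1/2) (y')^2 + 15 y^2 / x^2.
Compute ∂L/∂y = 30y/x^2, ∂L/∂y' = y'.
The Euler-Lagrange equation d/dx(∂L/∂y') − ∂L/∂y = 0 reduces to
    y'' − 30/x^2 · y = 0  (x > 0).
Its general solution is
    y(x) = A x^6 + B x^(-5),
with A, B fixed by the endpoint conditions.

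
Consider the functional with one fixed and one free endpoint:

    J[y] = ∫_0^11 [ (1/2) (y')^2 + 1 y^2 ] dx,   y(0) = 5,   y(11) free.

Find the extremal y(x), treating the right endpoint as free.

The Lagrangian L = (1/2) (y')^2 + 1 y^2 gives
    ∂L/∂y = 2 y,   ∂L/∂y' = y'.
Euler-Lagrange: y'' − 2 y = 0.
With k = sqrt(2), the general solution is
    y(x) = A cosh(sqrt(2) x) + B sinh(sqrt(2) x).
Fixed left endpoint y(0) = 5 ⇒ A = 5.
The right endpoint x = 11 is free, so the natural (transversality) condition is ∂L/∂y' |_{x=11} = 0, i.e. y'(11) = 0.
Compute y'(x) = A k sinh(k x) + B k cosh(k x), so
    y'(11) = A k sinh(k·11) + B k cosh(k·11) = 0
    ⇒ B = −A tanh(k·11) = − 5 tanh(sqrt(2)·11).
Therefore the extremal is
    y(x) = 5 cosh(sqrt(2) x) − 5 tanh(sqrt(2)·11) sinh(sqrt(2) x).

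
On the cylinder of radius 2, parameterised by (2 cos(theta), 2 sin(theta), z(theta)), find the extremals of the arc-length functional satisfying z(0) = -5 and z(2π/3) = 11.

Parameterise the cylinder of radius R = 2 as
    r(θ) = (2 cos θ, 2 sin θ, z(θ)).
The arc-length element is
    ds = sqrt(4 + (dz/dθ)^2) dθ,
so the Lagrangian is L = sqrt(4 + z'^2).
L depends on z' only, not on z or θ, so ∂L/∂z = 0 and
    ∂L/∂z' = z' / sqrt(4 + z'^2).
The Euler-Lagrange equation gives
    d/dθ( z' / sqrt(4 + z'^2) ) = 0,
so z' is constant. Integrating once:
    z(θ) = a θ + b,
a helix on the cylinder (a straight line when the cylinder is unrolled). The constants a, b are determined by the endpoint conditions.
With endpoint conditions z(0) = -5 and z(2π/3) = 11: from z(0) = b we get b = -5, and a·2π/3 + -5 = 11 gives a = 24/π, so
    z(θ) = (24/π) θ − 5.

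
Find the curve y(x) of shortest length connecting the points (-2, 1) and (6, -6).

Arc-length functional: J[y] = ∫ sqrt(1 + (y')^2) dx.
Lagrangian L = sqrt(1 + (y')^2) has no explicit y dependence, so ∂L/∂y = 0 and the Euler-Lagrange equation gives
    d/dx( y' / sqrt(1 + (y')^2) ) = 0  ⇒  y' / sqrt(1 + (y')^2) = const.
Hence y' is constant, so y(x) is affine.
Fitting the endpoints (-2, 1) and (6, -6):
    slope m = ((-6) − 1) / (6 − (-2)) = -7/8,
    intercept c = 1 − m·(-2) = -3/4.
Extremal: y(x) = (-7/8) x - 3/4.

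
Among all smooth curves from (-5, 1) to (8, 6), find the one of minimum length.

Arc-length functional: J[y] = ∫ sqrt(1 + (y')^2) dx.
Lagrangian L = sqrt(1 + (y')^2) has no explicit y dependence, so ∂L/∂y = 0 and the Euler-Lagrange equation gives
    d/dx( y' / sqrt(1 + (y')^2) ) = 0  ⇒  y' / sqrt(1 + (y')^2) = const.
Hence y' is constant, so y(x) is affine.
Fitting the endpoints (-5, 1) and (8, 6):
    slope m = (6 − 1) / (8 − (-5)) = 5/13,
    intercept c = 1 − m·(-5) = 38/13.
Extremal: y(x) = (5/13) x + 38/13.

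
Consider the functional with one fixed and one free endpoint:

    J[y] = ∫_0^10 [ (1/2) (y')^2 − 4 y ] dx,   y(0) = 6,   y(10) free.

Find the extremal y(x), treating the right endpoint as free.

The Lagrangian L = (1/2) (y')^2 − 4 y gives
    ∂L/∂y = −4,   ∂L/∂y' = y'.
Euler-Lagrange: d/dx(y') − (−4) = 0, i.e. y'' + 4 = 0, so
    y(x) = −(4/2) x^2 + C1 x + C2.
Fixed left endpoint y(0) = 6 ⇒ C2 = 6.
The right endpoint x = 10 is free, so the natural (transversality) condition is ∂L/∂y' |_{x=10} = 0, i.e. y'(10) = 0.
Compute y'(x) = −4 x + C1, so y'(10) = −40 + C1 = 0 ⇒ C1 = 40.
Therefore the extremal is
    y(x) = −2 x^2 + 40 x + 6.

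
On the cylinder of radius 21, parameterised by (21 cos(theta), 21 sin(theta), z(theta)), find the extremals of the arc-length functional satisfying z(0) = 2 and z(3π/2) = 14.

Parameterise the cylinder of radius R = 21 as
    r(θ) = (21 cos θ, 21 sin θ, z(θ)).
The arc-length element is
    ds = sqrt(441 + (dz/dθ)^2) dθ,
so the Lagrangian is L = sqrt(441 + z'^2).
L depends on z' only, not on z or θ, so ∂L/∂z = 0 and
    ∂L/∂z' = z' / sqrt(441 + z'^2).
The Euler-Lagrange equation gives
    d/dθ( z' / sqrt(441 + z'^2) ) = 0,
so z' is constant. Integrating once:
    z(θ) = a θ + b,
a helix on the cylinder (a straight line when the cylinder is unrolled). The constants a, b are determined by the endpoint conditions.
With endpoint conditions z(0) = 2 and z(3π/2) = 14: from z(0) = b we get b = 2, and a·3π/2 + 2 = 14 gives a = 8/π, so
    z(θ) = (8/π) θ + 2.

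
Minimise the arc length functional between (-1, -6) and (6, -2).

Arc-length functional: J[y] = ∫ sqrt(1 + (y')^2) dx.
Lagrangian L = sqrt(1 + (y')^2) has no explicit y dependence, so ∂L/∂y = 0 and the Euler-Lagrange equation gives
    d/dx( y' / sqrt(1 + (y')^2) ) = 0  ⇒  y' / sqrt(1 + (y')^2) = const.
Hence y' is constant, so y(x) is affine.
Fitting the endpoints (-1, -6) and (6, -2):
    slope m = ((-2) − (-6)) / (6 − (-1)) = 4/7,
    intercept c = (-6) − m·(-1) = -38/7.
Extremal: y(x) = (4/7) x - 38/7.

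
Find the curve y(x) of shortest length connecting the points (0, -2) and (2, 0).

Arc-length functional: J[y] = ∫ sqrt(1 + (y')^2) dx.
Lagrangian L = sqrt(1 + (y')^2) has no explicit y dependence, so ∂L/∂y = 0 and the Euler-Lagrange equation gives
    d/dx( y' / sqrt(1 + (y')^2) ) = 0  ⇒  y' / sqrt(1 + (y')^2) = const.
Hence y' is constant, so y(x) is affine.
Fitting the endpoints (0, -2) and (2, 0):
    slope m = (0 − (-2)) / (2 − 0) = 1,
    intercept c = (-2) − m·0 = -2.
Extremal: y(x) = x - 2.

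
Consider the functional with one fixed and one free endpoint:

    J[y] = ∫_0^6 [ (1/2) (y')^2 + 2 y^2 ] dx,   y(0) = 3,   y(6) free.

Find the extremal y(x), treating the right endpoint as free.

The Lagrangian L = (1/2) (y')^2 + 2 y^2 gives
    ∂L/∂y = 4 y,   ∂L/∂y' = y'.
Euler-Lagrange: y'' − 4 y = 0.
With k = 2, the general solution is
    y(x) = A cosh(2 x) + B sinh(2 x).
Fixed left endpoint y(0) = 3 ⇒ A = 3.
The right endpoint x = 6 is free, so the natural (transversality) condition is ∂L/∂y' |_{x=6} = 0, i.e. y'(6) = 0.
Compute y'(x) = A k sinh(k x) + B k cosh(k x), so
    y'(6) = A k sinh(k·6) + B k cosh(k·6) = 0
    ⇒ B = −A tanh(k·6) = − 3 tanh(2·6).
Therefore the extremal is
    y(x) = 3 cosh(2 x) − 3 tanh(2·6) sinh(2 x).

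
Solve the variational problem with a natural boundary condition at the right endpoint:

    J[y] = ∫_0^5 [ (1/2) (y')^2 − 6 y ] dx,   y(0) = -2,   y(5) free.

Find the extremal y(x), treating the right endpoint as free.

The Lagrangian L = (1/2) (y')^2 − 6 y gives
    ∂L/∂y = −6,   ∂L/∂y' = y'.
Euler-Lagrange: d/dx(y') − (−6) = 0, i.e. y'' + 6 = 0, so
    y(x) = −(6/2) x^2 + C1 x + C2.
Fixed left endpoint y(0) = -2 ⇒ C2 = -2.
The right endpoint x = 5 is free, so the natural (transversality) condition is ∂L/∂y' |_{x=5} = 0, i.e. y'(5) = 0.
Compute y'(x) = −6 x + C1, so y'(5) = −30 + C1 = 0 ⇒ C1 = 30.
Therefore the extremal is
    y(x) = −3 x^2 + 30 x − 2.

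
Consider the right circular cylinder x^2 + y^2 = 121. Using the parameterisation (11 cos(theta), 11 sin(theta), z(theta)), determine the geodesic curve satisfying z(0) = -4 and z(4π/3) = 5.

Parameterise the cylinder of radius R = 11 as
    r(θ) = (11 cos θ, 11 sin θ, z(θ)).
The arc-length element is
    ds = sqrt(121 + (dz/dθ)^2) dθ,
so the Lagrangian is L = sqrt(121 + z'^2).
L depends on z' only, not on z or θ, so ∂L/∂z = 0 and
    ∂L/∂z' = z' / sqrt(121 + z'^2).
The Euler-Lagrange equation gives
    d/dθ( z' / sqrt(121 + z'^2) ) = 0,
so z' is constant. Integrating once:
    z(θ) = a θ + b,
a helix on the cylinder (a straight line when the cylinder is unrolled). The constants a, b are determined by the endpoint conditions.
With endpoint conditions z(0) = -4 and z(4π/3) = 5: from z(0) = b we get b = -4, and a·4π/3 + -4 = 5 gives a = 27/(4π), so
    z(θ) = (27/(4π)) θ − 4.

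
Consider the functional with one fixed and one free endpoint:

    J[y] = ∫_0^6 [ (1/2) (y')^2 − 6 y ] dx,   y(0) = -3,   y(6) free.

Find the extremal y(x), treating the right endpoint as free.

The Lagrangian L = (1/2) (y')^2 − 6 y gives
    ∂L/∂y = −6,   ∂L/∂y' = y'.
Euler-Lagrange: d/dx(y') − (−6) = 0, i.e. y'' + 6 = 0, so
    y(x) = −(6/2) x^2 + C1 x + C2.
Fixed left endpoint y(0) = -3 ⇒ C2 = -3.
The right endpoint x = 6 is free, so the natural (transversality) condition is ∂L/∂y' |_{x=6} = 0, i.e. y'(6) = 0.
Compute y'(x) = −6 x + C1, so y'(6) = −36 + C1 = 0 ⇒ C1 = 36.
Therefore the extremal is
    y(x) = −3 x^2 + 36 x − 3.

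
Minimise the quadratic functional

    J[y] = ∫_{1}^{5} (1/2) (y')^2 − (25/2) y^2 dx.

The Lagrangian is L = (1/2) (y')^2 − (25/2) y^2.
Compute ∂L/∂y = -25y, ∂L/∂y' = y'.
The Euler-Lagrange equation d/dx(∂L/∂y') − ∂L/∂y = 0 reduces to
    y'' + 25 y = 0.
Its general solution is
    y(x) = A sin(5x) + B cos(5x),
with A, B fixed by the endpoint conditions.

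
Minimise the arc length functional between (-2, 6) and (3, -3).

Arc-length functional: J[y] = ∫ sqrt(1 + (y')^2) dx.
Lagrangian L = sqrt(1 + (y')^2) has no explicit y dependence, so ∂L/∂y = 0 and the Euler-Lagrange equation gives
    d/dx( y' / sqrt(1 + (y')^2) ) = 0  ⇒  y' / sqrt(1 + (y')^2) = const.
Hence y' is constant, so y(x) is affine.
Fitting the endpoints (-2, 6) and (3, -3):
    slope m = ((-3) − 6) / (3 − (-2)) = -9/5,
    intercept c = 6 − m·(-2) = 12/5.
Extremal: y(x) = (-9/5) x + 12/5.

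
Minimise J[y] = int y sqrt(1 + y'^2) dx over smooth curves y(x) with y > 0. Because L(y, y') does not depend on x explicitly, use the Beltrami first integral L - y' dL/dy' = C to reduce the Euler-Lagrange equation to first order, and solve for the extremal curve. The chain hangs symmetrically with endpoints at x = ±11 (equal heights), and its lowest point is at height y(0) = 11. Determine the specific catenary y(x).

The Lagrangian L(y, y') = y sqrt(1 + y'^2) has no explicit x dependence, so the Beltrami identity applies:
    L − y' ∂L/∂y' = C.
Compute ∂L/∂y' = y · y' / sqrt(1 + y'^2). Then
    L − y' ∂L/∂y'
    = y sqrt(1 + y'^2) − y · y'^2 / sqrt(1 + y'^2)
    = y (1 + y'^2 − y'^2) / sqrt(1 + y'^2)
    = y / sqrt(1 + y'^2) = C.
Squaring gives y^2 = C^2 (1 + y'^2), i.e.
    y'^2 = y^2 / C^2 − 1.
Separating variables,
    dy / sqrt(y^2 − C^2) = dx / C,
and integrating gives arccosh(y / C) = (x − a)/C, so
    y(x) = C cosh((x − a)/C),
the catenary. The constants C and a are fixed by the two endpoint conditions (and, for the hanging-chain problem, the length constraint selects C).
Now fit the given data. The endpoints x = ±11 are symmetric at equal height, so the catenary is even about its minimum: a = 0 and y(x) = C cosh(x/C). The lowest point is y(0) = C cosh(0) = C, and we are told y(0) = 11, so C = 11. Therefore
    y(x) = 11 cosh(x/11),
and at the endpoints
    y(±11) = 11 cosh(11/11).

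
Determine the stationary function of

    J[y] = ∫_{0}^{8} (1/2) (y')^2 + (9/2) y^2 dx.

The Lagrangian is L = (1/2) (y')^2 + (9/2) y^2.
Compute ∂L/∂y = 9y, ∂L/∂y' = y'.
The Euler-Lagrange equation d/dx(∂L/∂y') − ∂L/∂y = 0 reduces to
    y'' − 9 y = 0.
Its general solution is
    y(x) = A e^(3x) + B e^(−3x),
with A, B fixed by the endpoint conditions.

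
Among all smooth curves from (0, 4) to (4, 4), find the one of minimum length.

Arc-length functional: J[y] = ∫ sqrt(1 + (y')^2) dx.
Lagrangian L = sqrt(1 + (y')^2) has no explicit y dependence, so ∂L/∂y = 0 and the Euler-Lagrange equation gives
    d/dx( y' / sqrt(1 + (y')^2) ) = 0  ⇒  y' / sqrt(1 + (y')^2) = const.
Hence y' is constant, so y(x) is affine.
Fitting the endpoints (0, 4) and (4, 4):
    slope m = (4 − 4) / (4 − 0) = 0,
    intercept c = 4 − m·0 = 4.
Extremal: y(x) = 4.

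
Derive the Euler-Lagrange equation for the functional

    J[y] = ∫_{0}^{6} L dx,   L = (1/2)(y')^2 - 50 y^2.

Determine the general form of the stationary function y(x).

The Lagrangian is L = (1/2)(y')^2 - 50 y^2.
∂L/∂y = -100y.
∂L/∂y' = y'.
The Euler-Lagrange equation d/dx(∂L/∂y') − ∂L/∂y = 0 becomes:
    y'' + 100 y = 0
General solution: y(x) = A sin(10x) + B cos(10x), where A and B are arbitrary constants fixed by the endpoint conditions.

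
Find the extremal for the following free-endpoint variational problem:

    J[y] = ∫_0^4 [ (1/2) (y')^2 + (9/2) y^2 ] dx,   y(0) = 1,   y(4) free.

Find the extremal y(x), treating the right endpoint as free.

The Lagrangian L = (1/2) (y')^2 + (9/2) y^2 gives
    ∂L/∂y = 9 y,   ∂L/∂y' = y'.
Euler-Lagrange: y'' − 9 y = 0.
With k = 3, the general solution is
    y(x) = A cosh(3 x) + B sinh(3 x).
Fixed left endpoint y(0) = 1 ⇒ A = 1.
The right endpoint x = 4 is free, so the natural (transversality) condition is ∂L/∂y' |_{x=4} = 0, i.e. y'(4) = 0.
Compute y'(x) = A k sinh(k x) + B k cosh(k x), so
    y'(4) = A k sinh(k·4) + B k cosh(k·4) = 0
    ⇒ B = −A tanh(k·4) = − tanh(3·4).
Therefore the extremal is
    y(x) = cosh(3 x) − tanh(3·4) sinh(3 x).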